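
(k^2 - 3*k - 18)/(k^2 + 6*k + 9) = (k - 6)/(k + 3)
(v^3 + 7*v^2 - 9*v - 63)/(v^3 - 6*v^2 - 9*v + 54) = (v + 7)/(v - 6)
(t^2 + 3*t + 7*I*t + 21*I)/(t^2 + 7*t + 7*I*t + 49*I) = (t + 3)/(t + 7)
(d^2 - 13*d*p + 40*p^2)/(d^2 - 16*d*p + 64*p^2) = (-d + 5*p)/(-d + 8*p)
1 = 1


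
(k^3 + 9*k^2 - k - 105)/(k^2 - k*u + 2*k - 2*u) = (k^3 + 9*k^2 - k - 105)/(k^2 - k*u + 2*k - 2*u)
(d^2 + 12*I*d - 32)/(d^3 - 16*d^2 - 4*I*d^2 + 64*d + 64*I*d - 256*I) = (d^2 + 12*I*d - 32)/(d^3 - 4*d^2*(4 + I) + 64*d*(1 + I) - 256*I)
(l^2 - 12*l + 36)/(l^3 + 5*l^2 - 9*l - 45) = (l^2 - 12*l + 36)/(l^3 + 5*l^2 - 9*l - 45)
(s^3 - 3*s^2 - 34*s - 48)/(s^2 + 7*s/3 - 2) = 3*(s^2 - 6*s - 16)/(3*s - 2)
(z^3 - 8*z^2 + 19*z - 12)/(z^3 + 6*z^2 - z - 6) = (z^2 - 7*z + 12)/(z^2 + 7*z + 6)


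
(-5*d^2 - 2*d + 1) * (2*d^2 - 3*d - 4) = -10*d^4 + 11*d^3 + 28*d^2 + 5*d - 4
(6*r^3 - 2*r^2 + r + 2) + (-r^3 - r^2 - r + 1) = 5*r^3 - 3*r^2 + 3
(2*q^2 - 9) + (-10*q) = 2*q^2 - 10*q - 9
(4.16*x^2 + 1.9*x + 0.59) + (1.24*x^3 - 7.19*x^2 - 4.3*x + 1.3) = 1.24*x^3 - 3.03*x^2 - 2.4*x + 1.89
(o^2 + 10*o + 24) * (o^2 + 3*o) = o^4 + 13*o^3 + 54*o^2 + 72*o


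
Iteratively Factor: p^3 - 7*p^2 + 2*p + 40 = (p + 2)*(p^2 - 9*p + 20) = (p - 5)*(p + 2)*(p - 4)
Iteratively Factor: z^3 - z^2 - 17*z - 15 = (z + 3)*(z^2 - 4*z - 5) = (z + 1)*(z + 3)*(z - 5)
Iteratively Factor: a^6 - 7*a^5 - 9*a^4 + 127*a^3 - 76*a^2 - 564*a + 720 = (a + 3)*(a^5 - 10*a^4 + 21*a^3 + 64*a^2 - 268*a + 240) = (a + 3)^2*(a^4 - 13*a^3 + 60*a^2 - 116*a + 80) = (a - 5)*(a + 3)^2*(a^3 - 8*a^2 + 20*a - 16) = (a - 5)*(a - 4)*(a + 3)^2*(a^2 - 4*a + 4) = (a - 5)*(a - 4)*(a - 2)*(a + 3)^2*(a - 2)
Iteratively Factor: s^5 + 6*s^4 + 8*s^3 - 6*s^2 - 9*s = (s + 1)*(s^4 + 5*s^3 + 3*s^2 - 9*s) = (s + 1)*(s + 3)*(s^3 + 2*s^2 - 3*s) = (s + 1)*(s + 3)^2*(s^2 - s) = (s - 1)*(s + 1)*(s + 3)^2*(s)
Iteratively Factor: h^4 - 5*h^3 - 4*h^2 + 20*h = (h)*(h^3 - 5*h^2 - 4*h + 20) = h*(h + 2)*(h^2 - 7*h + 10) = h*(h - 5)*(h + 2)*(h - 2)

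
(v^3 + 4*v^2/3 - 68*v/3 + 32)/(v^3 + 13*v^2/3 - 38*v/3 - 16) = (v - 2)/(v + 1)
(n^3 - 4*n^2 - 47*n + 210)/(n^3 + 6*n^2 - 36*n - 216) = (n^2 + 2*n - 35)/(n^2 + 12*n + 36)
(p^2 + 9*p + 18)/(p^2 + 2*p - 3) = (p + 6)/(p - 1)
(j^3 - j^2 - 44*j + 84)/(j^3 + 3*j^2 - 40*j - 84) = (j - 2)/(j + 2)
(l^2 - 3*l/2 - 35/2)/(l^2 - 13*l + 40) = (l + 7/2)/(l - 8)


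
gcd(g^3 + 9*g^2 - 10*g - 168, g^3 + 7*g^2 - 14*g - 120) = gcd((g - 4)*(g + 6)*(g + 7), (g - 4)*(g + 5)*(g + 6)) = g^2 + 2*g - 24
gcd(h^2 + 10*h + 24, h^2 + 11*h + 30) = h + 6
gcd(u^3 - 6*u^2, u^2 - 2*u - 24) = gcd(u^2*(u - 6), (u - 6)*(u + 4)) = u - 6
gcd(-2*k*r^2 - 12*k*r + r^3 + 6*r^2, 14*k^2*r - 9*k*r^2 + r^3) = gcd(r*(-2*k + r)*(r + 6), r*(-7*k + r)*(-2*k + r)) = -2*k*r + r^2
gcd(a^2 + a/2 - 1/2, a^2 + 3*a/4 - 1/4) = a + 1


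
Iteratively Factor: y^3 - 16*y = (y + 4)*(y^2 - 4*y) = (y - 4)*(y + 4)*(y)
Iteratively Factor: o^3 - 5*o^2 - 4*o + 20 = (o - 2)*(o^2 - 3*o - 10) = (o - 2)*(o + 2)*(o - 5)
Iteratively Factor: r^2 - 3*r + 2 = (r - 1)*(r - 2)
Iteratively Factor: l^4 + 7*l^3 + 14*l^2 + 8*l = (l + 4)*(l^3 + 3*l^2 + 2*l) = (l + 2)*(l + 4)*(l^2 + l) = l*(l + 2)*(l + 4)*(l + 1)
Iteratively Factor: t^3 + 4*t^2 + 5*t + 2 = (t + 1)*(t^2 + 3*t + 2) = (t + 1)^2*(t + 2)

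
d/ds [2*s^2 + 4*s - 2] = 4*s + 4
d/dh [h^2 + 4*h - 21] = 2*h + 4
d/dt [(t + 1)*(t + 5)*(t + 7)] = 3*t^2 + 26*t + 47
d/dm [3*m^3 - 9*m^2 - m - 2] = 9*m^2 - 18*m - 1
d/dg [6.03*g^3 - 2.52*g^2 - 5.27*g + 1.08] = 18.09*g^2 - 5.04*g - 5.27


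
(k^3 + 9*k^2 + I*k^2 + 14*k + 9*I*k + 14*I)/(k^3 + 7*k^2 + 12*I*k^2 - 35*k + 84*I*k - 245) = (k^2 + k*(2 + I) + 2*I)/(k^2 + 12*I*k - 35)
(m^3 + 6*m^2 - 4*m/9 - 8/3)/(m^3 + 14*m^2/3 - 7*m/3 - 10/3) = (m^2 + 16*m/3 - 4)/(m^2 + 4*m - 5)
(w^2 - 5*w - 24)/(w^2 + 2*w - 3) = (w - 8)/(w - 1)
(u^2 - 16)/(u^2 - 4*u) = (u + 4)/u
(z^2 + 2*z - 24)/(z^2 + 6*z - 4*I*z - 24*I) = (z - 4)/(z - 4*I)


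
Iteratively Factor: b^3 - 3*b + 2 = (b - 1)*(b^2 + b - 2) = (b - 1)*(b + 2)*(b - 1)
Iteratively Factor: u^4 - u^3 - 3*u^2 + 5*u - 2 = (u - 1)*(u^3 - 3*u + 2) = (u - 1)^2*(u^2 + u - 2) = (u - 1)^2*(u + 2)*(u - 1)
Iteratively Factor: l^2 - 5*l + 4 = (l - 4)*(l - 1)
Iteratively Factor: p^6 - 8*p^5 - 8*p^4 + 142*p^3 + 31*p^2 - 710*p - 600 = (p - 5)*(p^5 - 3*p^4 - 23*p^3 + 27*p^2 + 166*p + 120) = (p - 5)*(p - 4)*(p^4 + p^3 - 19*p^2 - 49*p - 30) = (p - 5)*(p - 4)*(p + 3)*(p^3 - 2*p^2 - 13*p - 10) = (p - 5)*(p - 4)*(p + 2)*(p + 3)*(p^2 - 4*p - 5) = (p - 5)^2*(p - 4)*(p + 2)*(p + 3)*(p + 1)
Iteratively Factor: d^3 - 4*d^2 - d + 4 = (d - 1)*(d^2 - 3*d - 4) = (d - 4)*(d - 1)*(d + 1)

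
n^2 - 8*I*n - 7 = (n - 7*I)*(n - I)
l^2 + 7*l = l*(l + 7)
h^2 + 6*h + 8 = (h + 2)*(h + 4)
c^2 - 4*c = c*(c - 4)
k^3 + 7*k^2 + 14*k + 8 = (k + 1)*(k + 2)*(k + 4)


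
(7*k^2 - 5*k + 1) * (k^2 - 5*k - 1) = 7*k^4 - 40*k^3 + 19*k^2 - 1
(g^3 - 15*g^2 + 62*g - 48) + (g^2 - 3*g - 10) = g^3 - 14*g^2 + 59*g - 58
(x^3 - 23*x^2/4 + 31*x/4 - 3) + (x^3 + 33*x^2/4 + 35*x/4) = 2*x^3 + 5*x^2/2 + 33*x/2 - 3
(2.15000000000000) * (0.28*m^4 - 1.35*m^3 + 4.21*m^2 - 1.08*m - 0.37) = 0.602*m^4 - 2.9025*m^3 + 9.0515*m^2 - 2.322*m - 0.7955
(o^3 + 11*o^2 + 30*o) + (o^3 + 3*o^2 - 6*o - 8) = 2*o^3 + 14*o^2 + 24*o - 8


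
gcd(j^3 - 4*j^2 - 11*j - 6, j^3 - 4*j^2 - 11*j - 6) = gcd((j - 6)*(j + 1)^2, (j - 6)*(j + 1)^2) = j^3 - 4*j^2 - 11*j - 6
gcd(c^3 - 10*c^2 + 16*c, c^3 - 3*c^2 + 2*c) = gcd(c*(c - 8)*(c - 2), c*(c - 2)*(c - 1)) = c^2 - 2*c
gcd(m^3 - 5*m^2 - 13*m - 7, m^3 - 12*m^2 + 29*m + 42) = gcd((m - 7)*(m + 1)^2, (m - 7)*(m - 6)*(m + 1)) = m^2 - 6*m - 7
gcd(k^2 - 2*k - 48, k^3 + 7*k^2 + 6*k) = k + 6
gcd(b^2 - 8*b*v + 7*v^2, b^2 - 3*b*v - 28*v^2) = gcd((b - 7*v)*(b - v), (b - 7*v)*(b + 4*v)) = -b + 7*v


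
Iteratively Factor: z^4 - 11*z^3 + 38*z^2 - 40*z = (z - 5)*(z^3 - 6*z^2 + 8*z) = z*(z - 5)*(z^2 - 6*z + 8) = z*(z - 5)*(z - 4)*(z - 2)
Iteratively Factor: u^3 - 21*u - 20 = (u + 4)*(u^2 - 4*u - 5) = (u + 1)*(u + 4)*(u - 5)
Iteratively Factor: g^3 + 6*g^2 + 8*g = (g + 4)*(g^2 + 2*g) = (g + 2)*(g + 4)*(g)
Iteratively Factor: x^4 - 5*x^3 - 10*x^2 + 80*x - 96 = (x - 2)*(x^3 - 3*x^2 - 16*x + 48) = (x - 2)*(x + 4)*(x^2 - 7*x + 12) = (x - 3)*(x - 2)*(x + 4)*(x - 4)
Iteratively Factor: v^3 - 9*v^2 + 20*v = (v)*(v^2 - 9*v + 20) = v*(v - 4)*(v - 5)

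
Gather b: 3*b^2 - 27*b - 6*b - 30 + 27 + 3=3*b^2 - 33*b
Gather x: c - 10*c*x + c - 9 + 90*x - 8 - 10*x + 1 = 2*c + x*(80 - 10*c) - 16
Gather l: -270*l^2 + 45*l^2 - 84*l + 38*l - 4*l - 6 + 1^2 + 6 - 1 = -225*l^2 - 50*l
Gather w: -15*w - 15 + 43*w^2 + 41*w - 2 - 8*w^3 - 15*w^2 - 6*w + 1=-8*w^3 + 28*w^2 + 20*w - 16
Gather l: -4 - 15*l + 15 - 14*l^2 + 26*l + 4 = -14*l^2 + 11*l + 15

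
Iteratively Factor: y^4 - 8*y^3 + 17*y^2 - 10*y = (y - 2)*(y^3 - 6*y^2 + 5*y) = (y - 5)*(y - 2)*(y^2 - y) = (y - 5)*(y - 2)*(y - 1)*(y)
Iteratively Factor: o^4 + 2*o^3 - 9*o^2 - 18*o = (o + 3)*(o^3 - o^2 - 6*o) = o*(o + 3)*(o^2 - o - 6) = o*(o - 3)*(o + 3)*(o + 2)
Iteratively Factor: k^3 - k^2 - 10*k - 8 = (k + 1)*(k^2 - 2*k - 8) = (k + 1)*(k + 2)*(k - 4)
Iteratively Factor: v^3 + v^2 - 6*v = (v - 2)*(v^2 + 3*v) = (v - 2)*(v + 3)*(v)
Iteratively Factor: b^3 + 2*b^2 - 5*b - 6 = (b - 2)*(b^2 + 4*b + 3) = (b - 2)*(b + 3)*(b + 1)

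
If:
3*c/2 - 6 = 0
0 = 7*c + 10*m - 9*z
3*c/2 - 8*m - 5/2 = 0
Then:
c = 4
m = 7/16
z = 259/72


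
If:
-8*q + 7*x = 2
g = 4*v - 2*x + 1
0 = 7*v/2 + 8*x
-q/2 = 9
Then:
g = 11125/49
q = -18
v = 2272/49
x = -142/7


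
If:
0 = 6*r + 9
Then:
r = -3/2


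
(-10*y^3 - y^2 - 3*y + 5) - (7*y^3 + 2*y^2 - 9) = -17*y^3 - 3*y^2 - 3*y + 14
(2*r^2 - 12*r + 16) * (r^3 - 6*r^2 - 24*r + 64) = 2*r^5 - 24*r^4 + 40*r^3 + 320*r^2 - 1152*r + 1024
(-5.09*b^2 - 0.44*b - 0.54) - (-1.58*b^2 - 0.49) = -3.51*b^2 - 0.44*b - 0.05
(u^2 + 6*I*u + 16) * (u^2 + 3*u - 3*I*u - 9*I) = u^4 + 3*u^3 + 3*I*u^3 + 34*u^2 + 9*I*u^2 + 102*u - 48*I*u - 144*I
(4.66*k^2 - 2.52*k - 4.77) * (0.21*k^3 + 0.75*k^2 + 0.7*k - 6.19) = 0.9786*k^5 + 2.9658*k^4 + 0.3703*k^3 - 34.1869*k^2 + 12.2598*k + 29.5263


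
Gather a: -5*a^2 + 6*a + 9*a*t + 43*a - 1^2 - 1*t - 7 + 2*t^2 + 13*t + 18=-5*a^2 + a*(9*t + 49) + 2*t^2 + 12*t + 10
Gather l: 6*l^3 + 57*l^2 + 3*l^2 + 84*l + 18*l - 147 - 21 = 6*l^3 + 60*l^2 + 102*l - 168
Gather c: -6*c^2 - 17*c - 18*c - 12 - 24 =-6*c^2 - 35*c - 36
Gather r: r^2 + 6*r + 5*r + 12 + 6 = r^2 + 11*r + 18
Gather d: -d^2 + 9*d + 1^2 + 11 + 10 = -d^2 + 9*d + 22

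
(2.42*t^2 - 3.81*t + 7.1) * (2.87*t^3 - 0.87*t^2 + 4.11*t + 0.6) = 6.9454*t^5 - 13.0401*t^4 + 33.6379*t^3 - 20.3841*t^2 + 26.895*t + 4.26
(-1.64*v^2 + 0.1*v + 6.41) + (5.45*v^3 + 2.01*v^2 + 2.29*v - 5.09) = 5.45*v^3 + 0.37*v^2 + 2.39*v + 1.32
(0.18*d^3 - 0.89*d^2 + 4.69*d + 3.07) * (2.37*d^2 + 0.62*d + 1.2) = 0.4266*d^5 - 1.9977*d^4 + 10.7795*d^3 + 9.1157*d^2 + 7.5314*d + 3.684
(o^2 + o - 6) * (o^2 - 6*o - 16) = o^4 - 5*o^3 - 28*o^2 + 20*o + 96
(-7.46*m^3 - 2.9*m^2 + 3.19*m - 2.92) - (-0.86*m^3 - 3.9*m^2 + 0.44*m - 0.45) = -6.6*m^3 + 1.0*m^2 + 2.75*m - 2.47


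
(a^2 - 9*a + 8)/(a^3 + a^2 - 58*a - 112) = (a - 1)/(a^2 + 9*a + 14)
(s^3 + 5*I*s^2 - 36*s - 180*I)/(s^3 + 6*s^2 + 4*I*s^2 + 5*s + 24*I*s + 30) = (s - 6)/(s - I)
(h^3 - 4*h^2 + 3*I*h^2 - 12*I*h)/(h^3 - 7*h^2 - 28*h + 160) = h*(h + 3*I)/(h^2 - 3*h - 40)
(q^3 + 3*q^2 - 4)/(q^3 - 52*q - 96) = (q^2 + q - 2)/(q^2 - 2*q - 48)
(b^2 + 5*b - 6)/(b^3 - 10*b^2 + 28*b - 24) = (b^2 + 5*b - 6)/(b^3 - 10*b^2 + 28*b - 24)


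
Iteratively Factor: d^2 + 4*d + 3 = (d + 1)*(d + 3)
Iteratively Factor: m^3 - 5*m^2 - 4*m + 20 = (m + 2)*(m^2 - 7*m + 10) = (m - 2)*(m + 2)*(m - 5)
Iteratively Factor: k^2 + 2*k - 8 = (k - 2)*(k + 4)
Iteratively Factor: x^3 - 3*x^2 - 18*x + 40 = (x - 5)*(x^2 + 2*x - 8) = (x - 5)*(x - 2)*(x + 4)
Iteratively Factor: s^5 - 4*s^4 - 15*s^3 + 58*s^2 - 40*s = (s - 2)*(s^4 - 2*s^3 - 19*s^2 + 20*s) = (s - 2)*(s - 1)*(s^3 - s^2 - 20*s) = (s - 2)*(s - 1)*(s + 4)*(s^2 - 5*s) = (s - 5)*(s - 2)*(s - 1)*(s + 4)*(s)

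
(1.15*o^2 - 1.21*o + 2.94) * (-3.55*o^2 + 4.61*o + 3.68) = -4.0825*o^4 + 9.597*o^3 - 11.7831*o^2 + 9.1006*o + 10.8192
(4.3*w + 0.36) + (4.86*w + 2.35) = 9.16*w + 2.71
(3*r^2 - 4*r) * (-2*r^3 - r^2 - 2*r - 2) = -6*r^5 + 5*r^4 - 2*r^3 + 2*r^2 + 8*r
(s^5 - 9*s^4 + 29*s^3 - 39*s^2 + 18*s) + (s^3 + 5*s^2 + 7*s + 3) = s^5 - 9*s^4 + 30*s^3 - 34*s^2 + 25*s + 3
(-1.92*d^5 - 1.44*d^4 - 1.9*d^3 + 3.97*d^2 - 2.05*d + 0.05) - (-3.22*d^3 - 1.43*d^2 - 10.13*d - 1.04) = -1.92*d^5 - 1.44*d^4 + 1.32*d^3 + 5.4*d^2 + 8.08*d + 1.09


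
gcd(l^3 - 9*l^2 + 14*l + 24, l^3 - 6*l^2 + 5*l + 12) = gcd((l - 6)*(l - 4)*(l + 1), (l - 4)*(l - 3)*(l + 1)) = l^2 - 3*l - 4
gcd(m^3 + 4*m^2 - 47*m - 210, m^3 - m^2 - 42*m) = m^2 - m - 42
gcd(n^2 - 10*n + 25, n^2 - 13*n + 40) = n - 5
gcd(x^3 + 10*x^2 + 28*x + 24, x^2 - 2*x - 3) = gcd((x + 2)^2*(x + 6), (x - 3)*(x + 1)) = 1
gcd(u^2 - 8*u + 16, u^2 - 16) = u - 4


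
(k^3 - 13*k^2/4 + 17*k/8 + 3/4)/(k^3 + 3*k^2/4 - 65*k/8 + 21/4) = (8*k^2 - 10*k - 3)/(8*k^2 + 22*k - 21)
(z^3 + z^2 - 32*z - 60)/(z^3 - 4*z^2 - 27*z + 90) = (z + 2)/(z - 3)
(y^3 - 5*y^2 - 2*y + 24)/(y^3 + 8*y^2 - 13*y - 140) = (y^2 - y - 6)/(y^2 + 12*y + 35)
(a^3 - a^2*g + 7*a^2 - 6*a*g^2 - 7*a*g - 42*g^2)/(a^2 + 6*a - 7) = (a^2 - a*g - 6*g^2)/(a - 1)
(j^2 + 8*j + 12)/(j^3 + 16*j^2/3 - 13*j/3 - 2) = 3*(j + 2)/(3*j^2 - 2*j - 1)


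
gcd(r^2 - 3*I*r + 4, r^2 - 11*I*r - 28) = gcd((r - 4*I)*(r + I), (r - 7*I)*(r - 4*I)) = r - 4*I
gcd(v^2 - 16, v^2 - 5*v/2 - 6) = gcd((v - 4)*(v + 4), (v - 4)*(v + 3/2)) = v - 4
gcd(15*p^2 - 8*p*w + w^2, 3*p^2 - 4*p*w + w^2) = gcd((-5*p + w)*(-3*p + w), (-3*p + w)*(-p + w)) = 3*p - w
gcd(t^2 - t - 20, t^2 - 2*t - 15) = t - 5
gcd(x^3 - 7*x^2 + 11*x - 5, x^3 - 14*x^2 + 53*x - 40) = x^2 - 6*x + 5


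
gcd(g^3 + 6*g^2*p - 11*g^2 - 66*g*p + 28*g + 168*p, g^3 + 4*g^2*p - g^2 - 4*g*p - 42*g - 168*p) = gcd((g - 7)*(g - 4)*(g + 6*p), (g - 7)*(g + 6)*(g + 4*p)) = g - 7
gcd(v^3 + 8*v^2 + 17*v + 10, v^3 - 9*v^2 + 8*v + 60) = v + 2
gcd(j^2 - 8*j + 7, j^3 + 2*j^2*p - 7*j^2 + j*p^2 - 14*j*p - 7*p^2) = j - 7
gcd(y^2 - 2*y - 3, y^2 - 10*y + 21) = y - 3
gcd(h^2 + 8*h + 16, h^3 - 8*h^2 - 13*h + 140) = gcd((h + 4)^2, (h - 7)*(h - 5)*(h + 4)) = h + 4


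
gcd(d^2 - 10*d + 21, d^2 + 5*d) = 1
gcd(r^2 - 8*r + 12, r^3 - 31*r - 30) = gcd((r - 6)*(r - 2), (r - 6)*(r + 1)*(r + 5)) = r - 6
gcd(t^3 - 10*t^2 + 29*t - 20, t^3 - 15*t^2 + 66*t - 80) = t - 5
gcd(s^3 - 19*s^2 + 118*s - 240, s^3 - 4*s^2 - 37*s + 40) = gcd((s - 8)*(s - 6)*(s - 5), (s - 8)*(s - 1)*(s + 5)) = s - 8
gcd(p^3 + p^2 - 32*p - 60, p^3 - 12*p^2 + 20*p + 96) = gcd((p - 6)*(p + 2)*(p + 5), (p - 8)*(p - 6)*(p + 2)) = p^2 - 4*p - 12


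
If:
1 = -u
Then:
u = -1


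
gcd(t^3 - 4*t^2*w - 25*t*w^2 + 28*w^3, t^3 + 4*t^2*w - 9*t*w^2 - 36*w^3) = t + 4*w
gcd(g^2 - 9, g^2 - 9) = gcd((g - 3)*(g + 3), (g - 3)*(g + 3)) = g^2 - 9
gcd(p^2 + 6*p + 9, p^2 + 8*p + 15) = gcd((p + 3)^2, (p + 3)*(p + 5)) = p + 3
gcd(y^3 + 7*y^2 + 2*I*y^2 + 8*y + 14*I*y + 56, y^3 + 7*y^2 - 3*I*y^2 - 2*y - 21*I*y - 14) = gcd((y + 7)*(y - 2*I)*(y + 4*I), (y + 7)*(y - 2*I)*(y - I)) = y^2 + y*(7 - 2*I) - 14*I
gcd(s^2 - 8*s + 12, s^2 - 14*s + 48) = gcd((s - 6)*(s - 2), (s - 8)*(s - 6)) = s - 6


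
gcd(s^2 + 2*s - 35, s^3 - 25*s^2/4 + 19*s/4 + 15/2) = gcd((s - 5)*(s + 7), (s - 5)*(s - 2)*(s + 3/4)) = s - 5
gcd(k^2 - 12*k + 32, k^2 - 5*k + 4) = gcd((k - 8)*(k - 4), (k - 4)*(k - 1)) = k - 4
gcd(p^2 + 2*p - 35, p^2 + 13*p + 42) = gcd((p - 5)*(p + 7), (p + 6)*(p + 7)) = p + 7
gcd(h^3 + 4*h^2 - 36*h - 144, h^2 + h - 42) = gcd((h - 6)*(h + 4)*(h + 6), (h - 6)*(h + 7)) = h - 6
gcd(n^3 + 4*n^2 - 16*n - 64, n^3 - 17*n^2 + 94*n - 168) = n - 4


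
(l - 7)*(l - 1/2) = l^2 - 15*l/2 + 7/2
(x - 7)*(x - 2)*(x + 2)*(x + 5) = x^4 - 2*x^3 - 39*x^2 + 8*x + 140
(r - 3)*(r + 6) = r^2 + 3*r - 18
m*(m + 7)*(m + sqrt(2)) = m^3 + sqrt(2)*m^2 + 7*m^2 + 7*sqrt(2)*m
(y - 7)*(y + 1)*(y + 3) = y^3 - 3*y^2 - 25*y - 21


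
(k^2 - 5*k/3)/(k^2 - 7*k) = (k - 5/3)/(k - 7)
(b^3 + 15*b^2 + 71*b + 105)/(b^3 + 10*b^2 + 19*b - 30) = (b^2 + 10*b + 21)/(b^2 + 5*b - 6)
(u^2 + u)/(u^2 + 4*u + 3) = u/(u + 3)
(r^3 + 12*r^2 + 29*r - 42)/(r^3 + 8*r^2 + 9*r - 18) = (r + 7)/(r + 3)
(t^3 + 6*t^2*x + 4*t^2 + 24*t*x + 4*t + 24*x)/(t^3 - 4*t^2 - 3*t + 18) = (t^2 + 6*t*x + 2*t + 12*x)/(t^2 - 6*t + 9)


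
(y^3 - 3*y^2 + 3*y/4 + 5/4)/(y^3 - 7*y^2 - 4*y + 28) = (4*y^3 - 12*y^2 + 3*y + 5)/(4*(y^3 - 7*y^2 - 4*y + 28))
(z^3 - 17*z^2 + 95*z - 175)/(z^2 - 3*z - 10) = (z^2 - 12*z + 35)/(z + 2)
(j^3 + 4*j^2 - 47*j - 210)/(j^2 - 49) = (j^2 + 11*j + 30)/(j + 7)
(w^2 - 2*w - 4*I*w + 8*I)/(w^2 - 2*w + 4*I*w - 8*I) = (w - 4*I)/(w + 4*I)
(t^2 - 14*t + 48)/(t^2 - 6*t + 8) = (t^2 - 14*t + 48)/(t^2 - 6*t + 8)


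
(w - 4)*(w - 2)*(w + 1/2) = w^3 - 11*w^2/2 + 5*w + 4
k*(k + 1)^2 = k^3 + 2*k^2 + k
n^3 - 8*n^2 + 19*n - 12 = (n - 4)*(n - 3)*(n - 1)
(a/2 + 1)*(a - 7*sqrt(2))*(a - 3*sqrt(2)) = a^3/2 - 5*sqrt(2)*a^2 + a^2 - 10*sqrt(2)*a + 21*a + 42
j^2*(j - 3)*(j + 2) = j^4 - j^3 - 6*j^2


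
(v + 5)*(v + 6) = v^2 + 11*v + 30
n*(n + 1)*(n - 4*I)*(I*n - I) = I*n^4 + 4*n^3 - I*n^2 - 4*n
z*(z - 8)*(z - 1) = z^3 - 9*z^2 + 8*z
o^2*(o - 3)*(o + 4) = o^4 + o^3 - 12*o^2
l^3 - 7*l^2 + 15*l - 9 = (l - 3)^2*(l - 1)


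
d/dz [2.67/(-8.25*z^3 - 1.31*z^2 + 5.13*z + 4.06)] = (66.0825*z^2 + 6.9954*z - 13.6971)/(8.25*z^3 + 1.31*z^2 - 5.13*z - 4.06)^2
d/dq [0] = 0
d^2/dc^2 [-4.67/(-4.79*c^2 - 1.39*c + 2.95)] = (-214.297894*c^2 - 62.186654*c + 4.67*(9.58*c + 1.39)*(19.16*c + 2.78) + 131.97887)/(4.79*c^2 + 1.39*c - 2.95)^3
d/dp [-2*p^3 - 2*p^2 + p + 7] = -6*p^2 - 4*p + 1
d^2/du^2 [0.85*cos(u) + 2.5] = -0.85*cos(u)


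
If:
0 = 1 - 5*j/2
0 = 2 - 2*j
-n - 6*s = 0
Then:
No Solution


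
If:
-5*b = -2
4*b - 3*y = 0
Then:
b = 2/5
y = 8/15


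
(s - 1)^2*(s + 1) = s^3 - s^2 - s + 1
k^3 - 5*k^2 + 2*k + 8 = (k - 4)*(k - 2)*(k + 1)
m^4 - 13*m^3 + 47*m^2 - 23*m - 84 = (m - 7)*(m - 4)*(m - 3)*(m + 1)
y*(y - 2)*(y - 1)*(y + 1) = y^4 - 2*y^3 - y^2 + 2*y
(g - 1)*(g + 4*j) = g^2 + 4*g*j - g - 4*j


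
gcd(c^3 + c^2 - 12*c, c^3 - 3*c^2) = c^2 - 3*c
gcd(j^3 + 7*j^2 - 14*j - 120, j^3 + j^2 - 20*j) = j^2 + j - 20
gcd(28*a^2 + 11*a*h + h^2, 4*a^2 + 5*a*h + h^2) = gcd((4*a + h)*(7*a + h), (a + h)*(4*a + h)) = 4*a + h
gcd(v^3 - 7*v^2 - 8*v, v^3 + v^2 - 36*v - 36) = v + 1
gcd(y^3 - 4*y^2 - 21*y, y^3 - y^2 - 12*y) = y^2 + 3*y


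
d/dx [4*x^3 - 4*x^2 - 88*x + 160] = 12*x^2 - 8*x - 88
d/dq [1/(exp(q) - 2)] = -exp(q)/(exp(q) - 2)^2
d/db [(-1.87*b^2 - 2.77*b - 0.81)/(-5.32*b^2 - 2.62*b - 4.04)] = (-9.837*b^2 + 6.4912*b + 9.0686)/(28.3024*b^4 + 27.8768*b^3 + 49.85*b^2 + 21.1696*b + 16.3216)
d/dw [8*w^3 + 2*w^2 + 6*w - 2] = 24*w^2 + 4*w + 6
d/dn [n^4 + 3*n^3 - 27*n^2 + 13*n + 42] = 4*n^3 + 9*n^2 - 54*n + 13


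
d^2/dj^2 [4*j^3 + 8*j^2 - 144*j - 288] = 24*j + 16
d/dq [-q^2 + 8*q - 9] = 8 - 2*q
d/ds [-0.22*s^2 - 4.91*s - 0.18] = -0.44*s - 4.91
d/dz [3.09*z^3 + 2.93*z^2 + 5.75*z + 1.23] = 9.27*z^2 + 5.86*z + 5.75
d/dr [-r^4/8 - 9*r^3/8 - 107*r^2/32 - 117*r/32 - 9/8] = -r^3/2 - 27*r^2/8 - 107*r/16 - 117/32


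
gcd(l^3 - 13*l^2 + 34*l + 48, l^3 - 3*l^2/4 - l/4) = 1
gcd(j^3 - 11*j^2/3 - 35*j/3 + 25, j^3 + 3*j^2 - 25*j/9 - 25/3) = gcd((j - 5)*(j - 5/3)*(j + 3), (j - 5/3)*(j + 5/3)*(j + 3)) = j^2 + 4*j/3 - 5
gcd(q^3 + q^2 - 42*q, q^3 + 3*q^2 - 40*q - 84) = q^2 + q - 42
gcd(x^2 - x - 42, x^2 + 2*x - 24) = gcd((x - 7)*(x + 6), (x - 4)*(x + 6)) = x + 6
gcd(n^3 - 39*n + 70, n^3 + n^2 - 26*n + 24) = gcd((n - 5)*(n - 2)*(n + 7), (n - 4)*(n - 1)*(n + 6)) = 1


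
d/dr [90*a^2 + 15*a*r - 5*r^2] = 15*a - 10*r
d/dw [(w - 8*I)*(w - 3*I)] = 2*w - 11*I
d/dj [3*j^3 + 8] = 9*j^2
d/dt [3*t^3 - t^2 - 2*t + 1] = 9*t^2 - 2*t - 2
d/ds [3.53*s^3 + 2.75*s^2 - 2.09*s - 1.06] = 10.59*s^2 + 5.5*s - 2.09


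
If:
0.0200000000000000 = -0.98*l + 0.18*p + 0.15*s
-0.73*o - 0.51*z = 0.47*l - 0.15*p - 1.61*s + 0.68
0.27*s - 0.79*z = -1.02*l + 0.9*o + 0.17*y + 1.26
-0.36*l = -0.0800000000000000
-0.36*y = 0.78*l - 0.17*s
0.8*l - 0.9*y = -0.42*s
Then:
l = 0.22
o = 1117.94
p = -100.53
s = 122.22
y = 57.23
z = -1245.45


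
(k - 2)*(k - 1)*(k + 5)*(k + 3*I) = k^4 + 2*k^3 + 3*I*k^3 - 13*k^2 + 6*I*k^2 + 10*k - 39*I*k + 30*I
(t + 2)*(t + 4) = t^2 + 6*t + 8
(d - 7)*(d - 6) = d^2 - 13*d + 42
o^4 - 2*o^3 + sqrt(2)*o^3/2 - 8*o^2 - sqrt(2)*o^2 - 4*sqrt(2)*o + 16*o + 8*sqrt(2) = (o - 2)*(o - 2*sqrt(2))*(o + sqrt(2)/2)*(o + 2*sqrt(2))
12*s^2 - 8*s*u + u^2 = (-6*s + u)*(-2*s + u)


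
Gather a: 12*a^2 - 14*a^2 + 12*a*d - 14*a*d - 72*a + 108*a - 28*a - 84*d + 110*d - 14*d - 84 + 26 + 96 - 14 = -2*a^2 + a*(8 - 2*d) + 12*d + 24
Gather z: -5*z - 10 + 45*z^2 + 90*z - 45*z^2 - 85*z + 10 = 0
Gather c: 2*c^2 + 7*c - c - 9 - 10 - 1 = 2*c^2 + 6*c - 20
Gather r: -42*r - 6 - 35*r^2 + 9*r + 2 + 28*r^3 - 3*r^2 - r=28*r^3 - 38*r^2 - 34*r - 4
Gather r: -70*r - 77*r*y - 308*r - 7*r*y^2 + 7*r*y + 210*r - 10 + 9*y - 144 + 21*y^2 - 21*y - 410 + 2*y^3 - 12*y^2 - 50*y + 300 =r*(-7*y^2 - 70*y - 168) + 2*y^3 + 9*y^2 - 62*y - 264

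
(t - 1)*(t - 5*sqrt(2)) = t^2 - 5*sqrt(2)*t - t + 5*sqrt(2)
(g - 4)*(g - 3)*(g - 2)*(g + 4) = g^4 - 5*g^3 - 10*g^2 + 80*g - 96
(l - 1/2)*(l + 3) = l^2 + 5*l/2 - 3/2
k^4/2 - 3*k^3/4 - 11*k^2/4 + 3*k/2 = k*(k/2 + 1)*(k - 3)*(k - 1/2)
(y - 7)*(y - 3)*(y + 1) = y^3 - 9*y^2 + 11*y + 21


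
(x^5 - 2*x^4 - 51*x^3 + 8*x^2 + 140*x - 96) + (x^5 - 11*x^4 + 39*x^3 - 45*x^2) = 2*x^5 - 13*x^4 - 12*x^3 - 37*x^2 + 140*x - 96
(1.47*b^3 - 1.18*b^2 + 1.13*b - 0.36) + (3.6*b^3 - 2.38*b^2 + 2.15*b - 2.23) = 5.07*b^3 - 3.56*b^2 + 3.28*b - 2.59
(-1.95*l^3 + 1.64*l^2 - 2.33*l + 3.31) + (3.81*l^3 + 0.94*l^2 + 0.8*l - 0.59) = 1.86*l^3 + 2.58*l^2 - 1.53*l + 2.72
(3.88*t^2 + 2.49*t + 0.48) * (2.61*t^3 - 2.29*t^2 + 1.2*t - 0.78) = 10.1268*t^5 - 2.3863*t^4 + 0.206699999999999*t^3 - 1.1376*t^2 - 1.3662*t - 0.3744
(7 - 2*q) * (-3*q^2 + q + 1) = 6*q^3 - 23*q^2 + 5*q + 7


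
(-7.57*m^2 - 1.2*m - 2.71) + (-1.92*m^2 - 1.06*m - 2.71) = -9.49*m^2 - 2.26*m - 5.42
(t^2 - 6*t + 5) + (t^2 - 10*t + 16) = 2*t^2 - 16*t + 21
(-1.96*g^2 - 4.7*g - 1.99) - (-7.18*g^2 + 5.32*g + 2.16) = 5.22*g^2 - 10.02*g - 4.15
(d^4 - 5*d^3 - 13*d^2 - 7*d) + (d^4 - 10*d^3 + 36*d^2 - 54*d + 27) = 2*d^4 - 15*d^3 + 23*d^2 - 61*d + 27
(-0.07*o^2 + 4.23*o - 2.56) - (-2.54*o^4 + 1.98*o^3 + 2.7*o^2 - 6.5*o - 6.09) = 2.54*o^4 - 1.98*o^3 - 2.77*o^2 + 10.73*o + 3.53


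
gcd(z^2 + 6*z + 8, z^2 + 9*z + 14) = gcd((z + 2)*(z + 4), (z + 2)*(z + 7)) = z + 2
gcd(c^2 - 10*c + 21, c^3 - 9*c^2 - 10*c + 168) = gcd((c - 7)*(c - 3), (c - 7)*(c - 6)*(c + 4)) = c - 7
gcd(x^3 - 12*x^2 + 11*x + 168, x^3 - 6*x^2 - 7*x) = x - 7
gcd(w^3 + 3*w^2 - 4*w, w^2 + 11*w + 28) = w + 4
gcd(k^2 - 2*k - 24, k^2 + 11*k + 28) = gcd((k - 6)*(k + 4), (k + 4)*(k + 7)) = k + 4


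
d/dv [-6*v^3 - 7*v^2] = 2*v*(-9*v - 7)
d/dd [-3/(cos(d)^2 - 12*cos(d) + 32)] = 6*(6 - cos(d))*sin(d)/(cos(d)^2 - 12*cos(d) + 32)^2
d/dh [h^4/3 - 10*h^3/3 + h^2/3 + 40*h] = 4*h^3/3 - 10*h^2 + 2*h/3 + 40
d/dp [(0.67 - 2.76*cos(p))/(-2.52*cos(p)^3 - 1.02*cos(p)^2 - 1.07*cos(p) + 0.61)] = (13.9104*cos(p)^3 - 2.25*cos(p)^2 - 1.3668*cos(p) + 0.9667)*sin(p)/(6.3504*cos(p)^6 + 5.1408*cos(p)^5 + 6.4332*cos(p)^4 - 0.8916*cos(p)^3 - 0.0994999999999999*cos(p)^2 - 1.3054*cos(p) + 0.3721)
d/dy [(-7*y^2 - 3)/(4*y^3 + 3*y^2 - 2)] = 2*y*(14*y^3 + 18*y + 23)/(16*y^6 + 24*y^5 + 9*y^4 - 16*y^3 - 12*y^2 + 4)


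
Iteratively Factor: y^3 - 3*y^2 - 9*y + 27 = (y - 3)*(y^2 - 9) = (y - 3)*(y + 3)*(y - 3)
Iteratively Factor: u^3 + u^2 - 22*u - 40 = (u + 4)*(u^2 - 3*u - 10) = (u - 5)*(u + 4)*(u + 2)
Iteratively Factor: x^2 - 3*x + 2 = (x - 2)*(x - 1)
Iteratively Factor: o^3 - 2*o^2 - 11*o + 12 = (o - 4)*(o^2 + 2*o - 3) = (o - 4)*(o + 3)*(o - 1)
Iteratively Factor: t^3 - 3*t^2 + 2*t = (t - 1)*(t^2 - 2*t) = (t - 2)*(t - 1)*(t)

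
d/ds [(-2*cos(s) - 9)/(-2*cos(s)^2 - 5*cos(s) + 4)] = (4*cos(s)^2 + 36*cos(s) + 53)*sin(s)/(5*cos(s) + cos(2*s) - 3)^2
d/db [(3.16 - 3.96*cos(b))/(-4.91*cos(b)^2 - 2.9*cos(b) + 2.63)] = (19.4436*cos(b)^2 - 31.0312*cos(b) + 1.2508)*sin(b)/(24.1081*cos(b)^4 + 28.478*cos(b)^3 - 17.4166*cos(b)^2 - 15.254*cos(b) + 6.9169)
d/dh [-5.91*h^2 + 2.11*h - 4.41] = 2.11 - 11.82*h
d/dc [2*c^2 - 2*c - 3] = 4*c - 2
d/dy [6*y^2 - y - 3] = 12*y - 1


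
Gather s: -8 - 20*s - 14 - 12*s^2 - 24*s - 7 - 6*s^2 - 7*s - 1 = -18*s^2 - 51*s - 30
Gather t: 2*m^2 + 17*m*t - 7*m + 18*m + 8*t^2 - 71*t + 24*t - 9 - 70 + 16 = 2*m^2 + 11*m + 8*t^2 + t*(17*m - 47) - 63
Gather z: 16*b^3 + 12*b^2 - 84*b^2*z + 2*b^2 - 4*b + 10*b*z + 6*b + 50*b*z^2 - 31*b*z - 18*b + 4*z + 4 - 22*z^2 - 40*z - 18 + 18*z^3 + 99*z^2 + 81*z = 16*b^3 + 14*b^2 - 16*b + 18*z^3 + z^2*(50*b + 77) + z*(-84*b^2 - 21*b + 45) - 14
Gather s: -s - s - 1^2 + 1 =-2*s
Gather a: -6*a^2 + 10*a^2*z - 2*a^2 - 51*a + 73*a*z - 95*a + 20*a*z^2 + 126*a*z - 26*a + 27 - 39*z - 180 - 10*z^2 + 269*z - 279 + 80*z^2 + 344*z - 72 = a^2*(10*z - 8) + a*(20*z^2 + 199*z - 172) + 70*z^2 + 574*z - 504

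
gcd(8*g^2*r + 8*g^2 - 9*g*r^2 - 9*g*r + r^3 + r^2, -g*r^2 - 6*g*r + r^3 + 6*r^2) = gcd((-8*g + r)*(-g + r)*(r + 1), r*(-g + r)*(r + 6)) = -g + r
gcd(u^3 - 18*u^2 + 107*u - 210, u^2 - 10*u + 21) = u - 7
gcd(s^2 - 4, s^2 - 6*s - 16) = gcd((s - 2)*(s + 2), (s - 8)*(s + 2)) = s + 2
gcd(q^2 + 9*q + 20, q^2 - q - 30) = q + 5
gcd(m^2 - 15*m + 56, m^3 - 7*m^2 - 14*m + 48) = m - 8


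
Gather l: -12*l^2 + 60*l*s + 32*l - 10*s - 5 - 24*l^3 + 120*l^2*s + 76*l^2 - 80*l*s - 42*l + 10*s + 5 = -24*l^3 + l^2*(120*s + 64) + l*(-20*s - 10)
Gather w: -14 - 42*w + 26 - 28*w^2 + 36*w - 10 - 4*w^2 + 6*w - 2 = -32*w^2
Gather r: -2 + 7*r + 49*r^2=49*r^2 + 7*r - 2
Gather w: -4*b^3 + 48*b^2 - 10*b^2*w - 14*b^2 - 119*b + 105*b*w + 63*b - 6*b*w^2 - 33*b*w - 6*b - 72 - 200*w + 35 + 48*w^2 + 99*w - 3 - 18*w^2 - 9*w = -4*b^3 + 34*b^2 - 62*b + w^2*(30 - 6*b) + w*(-10*b^2 + 72*b - 110) - 40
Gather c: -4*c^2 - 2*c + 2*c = -4*c^2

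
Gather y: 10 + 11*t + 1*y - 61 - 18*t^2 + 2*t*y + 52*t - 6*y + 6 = -18*t^2 + 63*t + y*(2*t - 5) - 45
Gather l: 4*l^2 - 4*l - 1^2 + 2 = 4*l^2 - 4*l + 1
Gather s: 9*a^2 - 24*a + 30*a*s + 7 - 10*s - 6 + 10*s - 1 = 9*a^2 + 30*a*s - 24*a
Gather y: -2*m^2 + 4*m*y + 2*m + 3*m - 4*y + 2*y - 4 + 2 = -2*m^2 + 5*m + y*(4*m - 2) - 2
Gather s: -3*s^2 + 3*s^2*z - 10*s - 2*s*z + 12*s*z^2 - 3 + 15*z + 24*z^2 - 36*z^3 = s^2*(3*z - 3) + s*(12*z^2 - 2*z - 10) - 36*z^3 + 24*z^2 + 15*z - 3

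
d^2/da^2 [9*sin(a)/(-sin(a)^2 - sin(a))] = 9*(sin(a) - 2)/(sin(a) + 1)^2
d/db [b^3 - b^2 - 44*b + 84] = 3*b^2 - 2*b - 44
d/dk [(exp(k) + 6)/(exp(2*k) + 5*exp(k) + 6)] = (-(exp(k) + 6)*(2*exp(k) + 5) + exp(2*k) + 5*exp(k) + 6)*exp(k)/(exp(2*k) + 5*exp(k) + 6)^2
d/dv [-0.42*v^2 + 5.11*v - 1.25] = 5.11 - 0.84*v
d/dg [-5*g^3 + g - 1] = 1 - 15*g^2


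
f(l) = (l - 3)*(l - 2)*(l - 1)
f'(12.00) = 299.00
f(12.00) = 990.00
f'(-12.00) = 587.00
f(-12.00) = -2730.00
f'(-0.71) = 21.03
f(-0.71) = -17.19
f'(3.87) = 9.49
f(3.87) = 4.67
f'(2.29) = -0.75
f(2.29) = -0.27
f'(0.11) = 9.72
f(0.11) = -4.86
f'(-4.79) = 137.31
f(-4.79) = -306.26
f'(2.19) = -0.89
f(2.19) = -0.18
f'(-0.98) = 25.64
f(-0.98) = -23.48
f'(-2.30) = 54.47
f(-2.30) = -75.21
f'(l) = (l - 3)*(l - 2) + (l - 3)*(l - 1) + (l - 2)*(l - 1)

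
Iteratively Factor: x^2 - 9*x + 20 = (x - 5)*(x - 4)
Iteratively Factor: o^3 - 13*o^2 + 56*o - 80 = (o - 5)*(o^2 - 8*o + 16) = (o - 5)*(o - 4)*(o - 4)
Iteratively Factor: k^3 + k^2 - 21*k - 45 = (k + 3)*(k^2 - 2*k - 15) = (k + 3)^2*(k - 5)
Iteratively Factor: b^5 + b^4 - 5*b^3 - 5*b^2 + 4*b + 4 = (b + 1)*(b^4 - 5*b^2 + 4) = (b + 1)*(b + 2)*(b^3 - 2*b^2 - b + 2) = (b - 2)*(b + 1)*(b + 2)*(b^2 - 1) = (b - 2)*(b - 1)*(b + 1)*(b + 2)*(b + 1)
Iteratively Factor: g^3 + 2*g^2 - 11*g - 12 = (g + 4)*(g^2 - 2*g - 3) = (g + 1)*(g + 4)*(g - 3)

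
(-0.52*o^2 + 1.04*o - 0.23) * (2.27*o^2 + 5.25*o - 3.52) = -1.1804*o^4 - 0.3692*o^3 + 6.7683*o^2 - 4.8683*o + 0.8096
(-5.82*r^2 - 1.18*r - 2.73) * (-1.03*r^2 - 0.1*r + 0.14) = 5.9946*r^4 + 1.7974*r^3 + 2.1151*r^2 + 0.1078*r - 0.3822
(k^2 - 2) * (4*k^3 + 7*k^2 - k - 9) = 4*k^5 + 7*k^4 - 9*k^3 - 23*k^2 + 2*k + 18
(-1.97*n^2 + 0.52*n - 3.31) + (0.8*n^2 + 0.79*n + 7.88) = -1.17*n^2 + 1.31*n + 4.57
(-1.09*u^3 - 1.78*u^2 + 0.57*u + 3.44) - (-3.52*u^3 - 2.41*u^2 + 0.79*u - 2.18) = 2.43*u^3 + 0.63*u^2 - 0.22*u + 5.62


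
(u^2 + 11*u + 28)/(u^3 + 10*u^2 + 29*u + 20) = (u + 7)/(u^2 + 6*u + 5)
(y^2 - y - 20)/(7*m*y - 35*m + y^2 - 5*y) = (y + 4)/(7*m + y)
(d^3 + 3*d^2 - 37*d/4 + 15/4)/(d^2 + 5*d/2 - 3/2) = (2*d^2 + 7*d - 15)/(2*(d + 3))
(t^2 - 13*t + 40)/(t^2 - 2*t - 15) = (t - 8)/(t + 3)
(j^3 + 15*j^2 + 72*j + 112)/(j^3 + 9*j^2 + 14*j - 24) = (j^2 + 11*j + 28)/(j^2 + 5*j - 6)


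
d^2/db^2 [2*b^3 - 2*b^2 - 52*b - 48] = 12*b - 4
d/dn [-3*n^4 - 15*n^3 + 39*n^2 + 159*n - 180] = -12*n^3 - 45*n^2 + 78*n + 159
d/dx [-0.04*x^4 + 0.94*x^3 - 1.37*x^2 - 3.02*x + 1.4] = -0.16*x^3 + 2.82*x^2 - 2.74*x - 3.02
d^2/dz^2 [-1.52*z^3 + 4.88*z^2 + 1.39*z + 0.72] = 9.76 - 9.12*z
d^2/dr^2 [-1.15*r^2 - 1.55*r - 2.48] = -2.30000000000000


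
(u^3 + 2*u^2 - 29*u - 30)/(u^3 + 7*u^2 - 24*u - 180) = (u + 1)/(u + 6)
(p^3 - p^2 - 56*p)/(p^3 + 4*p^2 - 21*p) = (p - 8)/(p - 3)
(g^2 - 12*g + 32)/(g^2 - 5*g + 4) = (g - 8)/(g - 1)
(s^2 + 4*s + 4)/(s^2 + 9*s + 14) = (s + 2)/(s + 7)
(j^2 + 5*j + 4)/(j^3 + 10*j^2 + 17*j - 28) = (j + 1)/(j^2 + 6*j - 7)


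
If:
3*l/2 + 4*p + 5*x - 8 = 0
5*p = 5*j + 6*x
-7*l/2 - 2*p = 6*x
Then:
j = 28/11 - 217*x/110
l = -14*x/11 - 16/11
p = 28/11 - 17*x/22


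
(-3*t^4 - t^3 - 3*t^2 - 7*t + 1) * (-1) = 3*t^4 + t^3 + 3*t^2 + 7*t - 1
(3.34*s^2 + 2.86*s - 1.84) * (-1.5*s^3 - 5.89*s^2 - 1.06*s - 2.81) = -5.01*s^5 - 23.9626*s^4 - 17.6258*s^3 - 1.5794*s^2 - 6.0862*s + 5.1704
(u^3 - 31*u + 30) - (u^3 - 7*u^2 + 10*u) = 7*u^2 - 41*u + 30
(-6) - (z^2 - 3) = -z^2 - 3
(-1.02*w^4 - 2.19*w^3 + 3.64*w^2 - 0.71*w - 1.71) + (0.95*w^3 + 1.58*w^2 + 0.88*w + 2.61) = -1.02*w^4 - 1.24*w^3 + 5.22*w^2 + 0.17*w + 0.9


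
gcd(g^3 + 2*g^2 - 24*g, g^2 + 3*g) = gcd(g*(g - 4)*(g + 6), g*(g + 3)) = g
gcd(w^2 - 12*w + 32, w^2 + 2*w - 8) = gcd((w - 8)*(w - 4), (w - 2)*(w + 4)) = 1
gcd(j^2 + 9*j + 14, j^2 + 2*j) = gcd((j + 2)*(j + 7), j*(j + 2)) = j + 2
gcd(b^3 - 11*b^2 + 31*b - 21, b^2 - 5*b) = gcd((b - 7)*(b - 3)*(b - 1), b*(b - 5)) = 1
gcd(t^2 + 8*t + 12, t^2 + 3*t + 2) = t + 2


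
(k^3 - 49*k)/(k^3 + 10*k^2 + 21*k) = (k - 7)/(k + 3)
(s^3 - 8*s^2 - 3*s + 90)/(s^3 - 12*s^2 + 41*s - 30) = (s + 3)/(s - 1)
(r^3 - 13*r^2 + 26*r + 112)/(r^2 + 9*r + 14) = (r^2 - 15*r + 56)/(r + 7)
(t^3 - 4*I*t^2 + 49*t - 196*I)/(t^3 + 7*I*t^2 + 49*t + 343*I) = (t - 4*I)/(t + 7*I)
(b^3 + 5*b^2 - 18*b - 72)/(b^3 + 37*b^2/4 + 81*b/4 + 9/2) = 4*(b - 4)/(4*b + 1)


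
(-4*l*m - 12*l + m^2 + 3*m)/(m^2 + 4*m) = (-4*l*m - 12*l + m^2 + 3*m)/(m*(m + 4))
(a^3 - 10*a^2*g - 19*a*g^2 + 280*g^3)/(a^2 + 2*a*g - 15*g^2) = (a^2 - 15*a*g + 56*g^2)/(a - 3*g)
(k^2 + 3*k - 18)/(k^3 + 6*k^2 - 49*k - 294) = (k - 3)/(k^2 - 49)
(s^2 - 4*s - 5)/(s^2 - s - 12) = (-s^2 + 4*s + 5)/(-s^2 + s + 12)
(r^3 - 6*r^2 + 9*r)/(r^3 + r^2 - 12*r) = (r - 3)/(r + 4)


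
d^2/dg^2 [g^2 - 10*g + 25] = 2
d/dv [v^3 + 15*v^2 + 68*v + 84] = 3*v^2 + 30*v + 68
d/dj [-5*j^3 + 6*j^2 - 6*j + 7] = -15*j^2 + 12*j - 6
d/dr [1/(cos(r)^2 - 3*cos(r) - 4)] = (2*cos(r) - 3)*sin(r)/(sin(r)^2 + 3*cos(r) + 3)^2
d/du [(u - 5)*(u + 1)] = 2*u - 4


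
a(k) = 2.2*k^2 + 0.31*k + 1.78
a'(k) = 4.4*k + 0.31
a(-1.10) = 4.10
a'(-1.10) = -4.53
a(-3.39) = 26.01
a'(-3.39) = -14.61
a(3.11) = 24.02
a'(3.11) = 13.99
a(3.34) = 27.36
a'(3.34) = 15.01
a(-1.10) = 4.10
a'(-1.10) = -4.53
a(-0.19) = 1.80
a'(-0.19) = -0.53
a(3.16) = 24.73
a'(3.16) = 14.21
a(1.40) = 6.53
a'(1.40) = 6.47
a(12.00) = 322.30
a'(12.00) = 53.11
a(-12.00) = 314.86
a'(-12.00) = -52.49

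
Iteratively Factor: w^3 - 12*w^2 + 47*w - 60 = (w - 5)*(w^2 - 7*w + 12) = (w - 5)*(w - 3)*(w - 4)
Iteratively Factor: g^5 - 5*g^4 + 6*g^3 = (g - 2)*(g^4 - 3*g^3) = g*(g - 2)*(g^3 - 3*g^2) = g^2*(g - 2)*(g^2 - 3*g) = g^3*(g - 2)*(g - 3)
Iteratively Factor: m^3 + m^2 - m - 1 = (m + 1)*(m^2 - 1) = (m - 1)*(m + 1)*(m + 1)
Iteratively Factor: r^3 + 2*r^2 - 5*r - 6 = (r + 1)*(r^2 + r - 6) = (r + 1)*(r + 3)*(r - 2)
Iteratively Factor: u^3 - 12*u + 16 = (u - 2)*(u^2 + 2*u - 8) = (u - 2)*(u + 4)*(u - 2)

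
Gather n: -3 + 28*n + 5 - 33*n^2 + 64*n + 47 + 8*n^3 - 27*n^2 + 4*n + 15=8*n^3 - 60*n^2 + 96*n + 64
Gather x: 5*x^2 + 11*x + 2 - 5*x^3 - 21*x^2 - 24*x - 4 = -5*x^3 - 16*x^2 - 13*x - 2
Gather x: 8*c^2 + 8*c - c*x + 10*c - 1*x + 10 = 8*c^2 + 18*c + x*(-c - 1) + 10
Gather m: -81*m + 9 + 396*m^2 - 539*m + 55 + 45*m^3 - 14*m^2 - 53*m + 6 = 45*m^3 + 382*m^2 - 673*m + 70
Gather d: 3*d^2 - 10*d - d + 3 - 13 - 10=3*d^2 - 11*d - 20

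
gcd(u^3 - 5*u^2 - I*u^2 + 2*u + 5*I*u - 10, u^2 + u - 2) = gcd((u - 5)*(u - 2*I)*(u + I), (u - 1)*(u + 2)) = 1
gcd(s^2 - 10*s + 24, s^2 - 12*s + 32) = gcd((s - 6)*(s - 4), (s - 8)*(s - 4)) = s - 4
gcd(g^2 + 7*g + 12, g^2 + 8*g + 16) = g + 4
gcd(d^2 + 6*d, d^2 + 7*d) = d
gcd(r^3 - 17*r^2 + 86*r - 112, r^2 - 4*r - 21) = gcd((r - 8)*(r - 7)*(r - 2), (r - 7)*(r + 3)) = r - 7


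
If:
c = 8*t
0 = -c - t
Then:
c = 0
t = 0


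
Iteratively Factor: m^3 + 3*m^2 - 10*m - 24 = (m + 2)*(m^2 + m - 12) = (m + 2)*(m + 4)*(m - 3)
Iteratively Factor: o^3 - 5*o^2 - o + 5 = (o - 1)*(o^2 - 4*o - 5) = (o - 1)*(o + 1)*(o - 5)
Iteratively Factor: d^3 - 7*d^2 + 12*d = (d)*(d^2 - 7*d + 12) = d*(d - 4)*(d - 3)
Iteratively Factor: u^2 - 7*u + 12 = (u - 3)*(u - 4)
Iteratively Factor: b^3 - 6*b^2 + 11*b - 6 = (b - 3)*(b^2 - 3*b + 2) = (b - 3)*(b - 2)*(b - 1)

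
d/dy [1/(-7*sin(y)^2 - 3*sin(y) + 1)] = (14*sin(y) + 3)*cos(y)/(7*sin(y)^2 + 3*sin(y) - 1)^2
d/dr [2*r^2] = 4*r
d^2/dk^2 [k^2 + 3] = 2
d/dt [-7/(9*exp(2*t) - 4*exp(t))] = 14*(9*exp(t) - 2)*exp(-t)/(9*exp(t) - 4)^2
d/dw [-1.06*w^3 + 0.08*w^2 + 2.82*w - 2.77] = -3.18*w^2 + 0.16*w + 2.82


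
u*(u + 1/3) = u^2 + u/3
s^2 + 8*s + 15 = (s + 3)*(s + 5)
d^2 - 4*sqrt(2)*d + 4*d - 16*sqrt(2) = (d + 4)*(d - 4*sqrt(2))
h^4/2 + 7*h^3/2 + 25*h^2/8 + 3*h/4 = h*(h/2 + 1/4)*(h + 1/2)*(h + 6)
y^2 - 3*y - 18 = (y - 6)*(y + 3)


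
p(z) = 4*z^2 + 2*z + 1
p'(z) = 8*z + 2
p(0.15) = 1.39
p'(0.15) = 3.20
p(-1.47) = 6.70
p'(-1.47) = -9.76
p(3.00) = 43.00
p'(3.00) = 26.00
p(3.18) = 47.81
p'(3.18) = 27.44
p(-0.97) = 2.82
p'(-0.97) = -5.76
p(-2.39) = 19.07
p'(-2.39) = -17.12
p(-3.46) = 41.97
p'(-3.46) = -25.68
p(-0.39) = 0.83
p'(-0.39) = -1.12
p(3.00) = 43.00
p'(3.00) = 26.00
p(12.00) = 601.00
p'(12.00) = 98.00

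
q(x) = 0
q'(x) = 0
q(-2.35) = 0.00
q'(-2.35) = 0.00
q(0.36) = 0.00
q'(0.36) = 0.00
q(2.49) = 0.00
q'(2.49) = 0.00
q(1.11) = 0.00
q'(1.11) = 0.00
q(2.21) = 0.00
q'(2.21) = 0.00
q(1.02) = 0.00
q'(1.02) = 0.00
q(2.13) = 0.00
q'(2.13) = 0.00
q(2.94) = 0.00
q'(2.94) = 0.00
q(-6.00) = 0.00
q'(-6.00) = 0.00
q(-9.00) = 0.00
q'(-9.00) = 0.00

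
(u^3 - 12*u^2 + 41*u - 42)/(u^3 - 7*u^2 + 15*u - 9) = (u^2 - 9*u + 14)/(u^2 - 4*u + 3)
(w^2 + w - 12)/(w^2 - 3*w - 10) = (-w^2 - w + 12)/(-w^2 + 3*w + 10)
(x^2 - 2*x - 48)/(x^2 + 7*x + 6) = (x - 8)/(x + 1)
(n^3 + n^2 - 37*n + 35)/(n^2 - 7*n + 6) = (n^2 + 2*n - 35)/(n - 6)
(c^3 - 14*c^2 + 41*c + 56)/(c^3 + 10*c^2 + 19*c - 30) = (c^3 - 14*c^2 + 41*c + 56)/(c^3 + 10*c^2 + 19*c - 30)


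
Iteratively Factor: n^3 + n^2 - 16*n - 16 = (n + 1)*(n^2 - 16) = (n + 1)*(n + 4)*(n - 4)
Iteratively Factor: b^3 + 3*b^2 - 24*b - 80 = (b - 5)*(b^2 + 8*b + 16) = (b - 5)*(b + 4)*(b + 4)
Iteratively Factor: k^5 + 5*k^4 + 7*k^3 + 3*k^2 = (k + 3)*(k^4 + 2*k^3 + k^2) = k*(k + 3)*(k^3 + 2*k^2 + k) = k*(k + 1)*(k + 3)*(k^2 + k) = k^2*(k + 1)*(k + 3)*(k + 1)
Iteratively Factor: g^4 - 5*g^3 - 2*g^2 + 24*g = (g - 4)*(g^3 - g^2 - 6*g) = (g - 4)*(g + 2)*(g^2 - 3*g) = g*(g - 4)*(g + 2)*(g - 3)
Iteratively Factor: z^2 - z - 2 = (z + 1)*(z - 2)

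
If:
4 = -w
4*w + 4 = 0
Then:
No Solution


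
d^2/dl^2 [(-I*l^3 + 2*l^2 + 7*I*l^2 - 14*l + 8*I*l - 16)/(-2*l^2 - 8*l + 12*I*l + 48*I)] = (l^3*(88 - 12*I) + l^2*(840 - 576*I) + l*(768 - 1008*I) + 3616 + 3840*I)/(l^6 + l^5*(12 - 18*I) + l^4*(-60 - 216*I) + l^3*(-1232 - 648*I) + l^2*(-5184 + 1440*I) + l*(-6912 + 10368*I) + 13824*I)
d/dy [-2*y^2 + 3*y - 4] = 3 - 4*y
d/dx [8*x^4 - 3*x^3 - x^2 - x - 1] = 32*x^3 - 9*x^2 - 2*x - 1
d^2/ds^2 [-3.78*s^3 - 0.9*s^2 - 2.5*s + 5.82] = -22.68*s - 1.8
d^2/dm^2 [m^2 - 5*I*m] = 2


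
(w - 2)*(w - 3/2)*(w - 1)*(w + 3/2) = w^4 - 3*w^3 - w^2/4 + 27*w/4 - 9/2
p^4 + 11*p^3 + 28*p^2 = p^2*(p + 4)*(p + 7)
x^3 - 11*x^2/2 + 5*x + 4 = (x - 4)*(x - 2)*(x + 1/2)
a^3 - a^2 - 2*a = a*(a - 2)*(a + 1)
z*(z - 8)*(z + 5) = z^3 - 3*z^2 - 40*z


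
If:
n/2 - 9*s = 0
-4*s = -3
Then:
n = 27/2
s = 3/4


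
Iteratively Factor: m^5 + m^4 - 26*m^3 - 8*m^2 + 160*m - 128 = (m - 4)*(m^4 + 5*m^3 - 6*m^2 - 32*m + 32) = (m - 4)*(m + 4)*(m^3 + m^2 - 10*m + 8) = (m - 4)*(m + 4)^2*(m^2 - 3*m + 2) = (m - 4)*(m - 2)*(m + 4)^2*(m - 1)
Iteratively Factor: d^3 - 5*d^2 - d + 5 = (d - 5)*(d^2 - 1) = (d - 5)*(d + 1)*(d - 1)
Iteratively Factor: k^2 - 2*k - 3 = (k - 3)*(k + 1)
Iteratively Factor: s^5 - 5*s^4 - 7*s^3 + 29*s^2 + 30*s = (s)*(s^4 - 5*s^3 - 7*s^2 + 29*s + 30) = s*(s - 5)*(s^3 - 7*s - 6) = s*(s - 5)*(s - 3)*(s^2 + 3*s + 2) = s*(s - 5)*(s - 3)*(s + 2)*(s + 1)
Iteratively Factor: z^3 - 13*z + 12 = (z - 3)*(z^2 + 3*z - 4) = (z - 3)*(z - 1)*(z + 4)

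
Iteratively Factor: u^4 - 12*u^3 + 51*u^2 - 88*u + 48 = (u - 4)*(u^3 - 8*u^2 + 19*u - 12) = (u - 4)*(u - 1)*(u^2 - 7*u + 12) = (u - 4)*(u - 3)*(u - 1)*(u - 4)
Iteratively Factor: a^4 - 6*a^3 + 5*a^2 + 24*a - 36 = (a - 2)*(a^3 - 4*a^2 - 3*a + 18) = (a - 3)*(a - 2)*(a^2 - a - 6) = (a - 3)*(a - 2)*(a + 2)*(a - 3)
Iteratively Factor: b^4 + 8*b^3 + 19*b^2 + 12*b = (b + 1)*(b^3 + 7*b^2 + 12*b) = (b + 1)*(b + 4)*(b^2 + 3*b) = b*(b + 1)*(b + 4)*(b + 3)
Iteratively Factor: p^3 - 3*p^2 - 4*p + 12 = (p + 2)*(p^2 - 5*p + 6) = (p - 2)*(p + 2)*(p - 3)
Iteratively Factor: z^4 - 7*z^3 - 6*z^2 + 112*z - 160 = (z - 5)*(z^3 - 2*z^2 - 16*z + 32) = (z - 5)*(z + 4)*(z^2 - 6*z + 8) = (z - 5)*(z - 2)*(z + 4)*(z - 4)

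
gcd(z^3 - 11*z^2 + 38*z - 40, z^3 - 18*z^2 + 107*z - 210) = z - 5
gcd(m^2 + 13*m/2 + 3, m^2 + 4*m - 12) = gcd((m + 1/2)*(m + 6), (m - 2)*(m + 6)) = m + 6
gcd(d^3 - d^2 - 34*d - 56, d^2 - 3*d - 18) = 1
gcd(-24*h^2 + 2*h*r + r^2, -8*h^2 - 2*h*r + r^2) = -4*h + r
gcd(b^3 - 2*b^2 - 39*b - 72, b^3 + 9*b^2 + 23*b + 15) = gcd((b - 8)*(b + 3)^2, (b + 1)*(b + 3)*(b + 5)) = b + 3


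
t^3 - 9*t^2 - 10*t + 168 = (t - 7)*(t - 6)*(t + 4)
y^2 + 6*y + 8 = (y + 2)*(y + 4)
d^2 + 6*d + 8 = (d + 2)*(d + 4)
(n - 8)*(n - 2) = n^2 - 10*n + 16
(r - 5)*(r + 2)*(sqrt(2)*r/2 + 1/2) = sqrt(2)*r^3/2 - 3*sqrt(2)*r^2/2 + r^2/2 - 5*sqrt(2)*r - 3*r/2 - 5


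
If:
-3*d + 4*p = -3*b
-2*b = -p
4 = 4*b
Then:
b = 1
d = 11/3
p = 2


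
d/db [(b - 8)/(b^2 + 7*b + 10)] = (b^2 + 7*b - (b - 8)*(2*b + 7) + 10)/(b^2 + 7*b + 10)^2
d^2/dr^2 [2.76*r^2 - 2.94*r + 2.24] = 5.52000000000000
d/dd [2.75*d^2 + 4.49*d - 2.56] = 5.5*d + 4.49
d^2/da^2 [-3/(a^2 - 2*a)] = 6*(a*(a - 2) - 4*(a - 1)^2)/(a^3*(a - 2)^3)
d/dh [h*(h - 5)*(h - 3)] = 3*h^2 - 16*h + 15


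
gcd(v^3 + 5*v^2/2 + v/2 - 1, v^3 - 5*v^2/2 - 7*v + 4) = v^2 + 3*v/2 - 1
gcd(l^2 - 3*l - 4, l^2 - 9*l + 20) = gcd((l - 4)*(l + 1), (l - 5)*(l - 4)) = l - 4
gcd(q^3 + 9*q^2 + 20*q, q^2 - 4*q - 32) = q + 4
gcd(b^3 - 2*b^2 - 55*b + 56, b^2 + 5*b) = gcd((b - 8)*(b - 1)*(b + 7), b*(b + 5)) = 1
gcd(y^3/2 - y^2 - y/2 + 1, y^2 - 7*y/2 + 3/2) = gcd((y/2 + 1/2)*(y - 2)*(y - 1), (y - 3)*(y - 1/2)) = 1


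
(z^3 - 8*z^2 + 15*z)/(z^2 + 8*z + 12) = z*(z^2 - 8*z + 15)/(z^2 + 8*z + 12)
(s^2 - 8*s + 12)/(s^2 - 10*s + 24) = (s - 2)/(s - 4)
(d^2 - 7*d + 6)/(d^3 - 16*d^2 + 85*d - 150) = (d - 1)/(d^2 - 10*d + 25)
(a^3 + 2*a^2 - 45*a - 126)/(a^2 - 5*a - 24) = (a^2 - a - 42)/(a - 8)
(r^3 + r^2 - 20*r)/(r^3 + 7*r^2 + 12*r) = (r^2 + r - 20)/(r^2 + 7*r + 12)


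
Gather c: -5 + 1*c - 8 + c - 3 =2*c - 16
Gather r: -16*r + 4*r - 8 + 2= -12*r - 6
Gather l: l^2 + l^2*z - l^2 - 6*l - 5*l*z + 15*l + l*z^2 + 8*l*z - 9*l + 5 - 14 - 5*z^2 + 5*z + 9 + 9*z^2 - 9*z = l^2*z + l*(z^2 + 3*z) + 4*z^2 - 4*z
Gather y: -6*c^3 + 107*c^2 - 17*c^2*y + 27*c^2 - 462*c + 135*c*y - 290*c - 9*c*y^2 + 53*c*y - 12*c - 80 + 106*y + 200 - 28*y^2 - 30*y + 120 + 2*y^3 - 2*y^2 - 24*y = -6*c^3 + 134*c^2 - 764*c + 2*y^3 + y^2*(-9*c - 30) + y*(-17*c^2 + 188*c + 52) + 240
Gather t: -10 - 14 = -24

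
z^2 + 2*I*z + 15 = (z - 3*I)*(z + 5*I)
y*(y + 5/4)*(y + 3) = y^3 + 17*y^2/4 + 15*y/4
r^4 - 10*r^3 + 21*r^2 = r^2*(r - 7)*(r - 3)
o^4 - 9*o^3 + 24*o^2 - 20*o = o*(o - 5)*(o - 2)^2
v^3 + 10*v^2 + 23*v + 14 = (v + 1)*(v + 2)*(v + 7)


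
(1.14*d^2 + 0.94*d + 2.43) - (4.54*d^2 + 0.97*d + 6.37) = -3.4*d^2 - 0.03*d - 3.94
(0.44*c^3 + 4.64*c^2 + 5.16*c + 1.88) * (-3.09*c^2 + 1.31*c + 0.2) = -1.3596*c^5 - 13.7612*c^4 - 9.778*c^3 + 1.8784*c^2 + 3.4948*c + 0.376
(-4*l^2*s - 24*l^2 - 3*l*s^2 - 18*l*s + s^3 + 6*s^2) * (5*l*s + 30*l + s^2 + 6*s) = -20*l^3*s^2 - 240*l^3*s - 720*l^3 - 19*l^2*s^3 - 228*l^2*s^2 - 684*l^2*s + 2*l*s^4 + 24*l*s^3 + 72*l*s^2 + s^5 + 12*s^4 + 36*s^3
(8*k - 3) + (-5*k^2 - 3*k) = -5*k^2 + 5*k - 3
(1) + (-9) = -8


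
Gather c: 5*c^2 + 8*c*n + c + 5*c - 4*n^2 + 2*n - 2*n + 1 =5*c^2 + c*(8*n + 6) - 4*n^2 + 1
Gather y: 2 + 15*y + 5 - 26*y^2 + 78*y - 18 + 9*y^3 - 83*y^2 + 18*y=9*y^3 - 109*y^2 + 111*y - 11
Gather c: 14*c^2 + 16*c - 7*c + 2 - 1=14*c^2 + 9*c + 1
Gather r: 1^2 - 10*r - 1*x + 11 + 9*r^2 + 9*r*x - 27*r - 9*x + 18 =9*r^2 + r*(9*x - 37) - 10*x + 30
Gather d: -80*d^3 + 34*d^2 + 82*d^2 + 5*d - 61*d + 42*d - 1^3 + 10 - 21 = -80*d^3 + 116*d^2 - 14*d - 12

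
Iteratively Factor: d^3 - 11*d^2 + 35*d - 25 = (d - 5)*(d^2 - 6*d + 5) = (d - 5)^2*(d - 1)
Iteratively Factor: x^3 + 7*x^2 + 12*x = (x + 4)*(x^2 + 3*x) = x*(x + 4)*(x + 3)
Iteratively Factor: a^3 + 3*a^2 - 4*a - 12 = (a - 2)*(a^2 + 5*a + 6) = (a - 2)*(a + 2)*(a + 3)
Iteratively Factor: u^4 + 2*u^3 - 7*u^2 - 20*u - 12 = (u - 3)*(u^3 + 5*u^2 + 8*u + 4) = (u - 3)*(u + 2)*(u^2 + 3*u + 2) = (u - 3)*(u + 1)*(u + 2)*(u + 2)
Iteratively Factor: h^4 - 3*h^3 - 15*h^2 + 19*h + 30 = (h + 1)*(h^3 - 4*h^2 - 11*h + 30) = (h - 5)*(h + 1)*(h^2 + h - 6) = (h - 5)*(h + 1)*(h + 3)*(h - 2)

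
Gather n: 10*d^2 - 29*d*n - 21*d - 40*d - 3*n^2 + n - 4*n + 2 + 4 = 10*d^2 - 61*d - 3*n^2 + n*(-29*d - 3) + 6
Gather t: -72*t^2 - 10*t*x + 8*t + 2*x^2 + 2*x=-72*t^2 + t*(8 - 10*x) + 2*x^2 + 2*x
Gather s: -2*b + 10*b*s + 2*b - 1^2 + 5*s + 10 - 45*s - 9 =s*(10*b - 40)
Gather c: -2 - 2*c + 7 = 5 - 2*c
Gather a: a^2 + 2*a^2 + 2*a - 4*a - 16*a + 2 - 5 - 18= 3*a^2 - 18*a - 21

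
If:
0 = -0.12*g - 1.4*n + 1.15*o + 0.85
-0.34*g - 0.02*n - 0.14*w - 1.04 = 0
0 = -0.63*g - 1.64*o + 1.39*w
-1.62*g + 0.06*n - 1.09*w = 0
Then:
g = -11.68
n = 18.07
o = 20.04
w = 18.35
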